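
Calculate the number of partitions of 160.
107438159466

p(n) counts ways to write n as a sum of positive integers (order ignored).
Euler's pentagonal recurrence: p(k) = p(k-1) + p(k-2) - p(k-5) - p(k-7) + p(k-12) + p(k-15) - ... (offsets j(3j∓1)/2, signs ++--, p(0)=1, p(<0)=0).
DP table for k = 0..159: p(0)=1, p(1)=1, p(2)=2, p(3)=3, p(4)=5, p(5)=7, p(6)=11, p(7)=15, p(8)=22, p(9)=30, p(10)=42, p(11)=56, p(12)=77, p(13)=101, p(14)=135, p(15)=176, p(16)=231, p(17)=297, p(18)=385, p(19)=490, p(20)=627, p(21)=792, p(22)=1002, p(23)=1255, p(24)=1575, p(25)=1958, p(26)=2436, p(27)=3010, p(28)=3718, p(29)=4565, p(30)=5604, p(31)=6842, p(32)=8349, p(33)=10143, p(34)=12310, p(35)=14883, p(36)=17977, p(37)=21637, p(38)=26015, p(39)=31185, p(40)=37338, p(41)=44583, p(42)=53174, p(43)=63261, p(44)=75175, p(45)=89134, p(46)=105558, p(47)=124754, p(48)=147273, p(49)=173525, p(50)=204226, p(51)=239943, p(52)=281589, p(53)=329931, p(54)=386155, p(55)=451276, p(56)=526823, p(57)=614154, p(58)=715220, p(59)=831820, p(60)=966467, p(61)=1121505, p(62)=1300156, p(63)=1505499, p(64)=1741630, p(65)=2012558, p(66)=2323520, p(67)=2679689, p(68)=3087735, p(69)=3554345, p(70)=4087968, p(71)=4697205, p(72)=5392783, p(73)=6185689, p(74)=7089500, p(75)=8118264, p(76)=9289091, p(77)=10619863, p(78)=12132164, p(79)=13848650, p(80)=15796476, p(81)=18004327, p(82)=20506255, p(83)=23338469, p(84)=26543660, p(85)=30167357, p(86)=34262962, p(87)=38887673, p(88)=44108109, p(89)=49995925, p(90)=56634173, p(91)=64112359, p(92)=72533807, p(93)=82010177, p(94)=92669720, p(95)=104651419, p(96)=118114304, p(97)=133230930, p(98)=150198136, p(99)=169229875, p(100)=190569292, p(101)=214481126, p(102)=241265379, p(103)=271248950, p(104)=304801365, p(105)=342325709, p(106)=384276336, p(107)=431149389, p(108)=483502844, p(109)=541946240, p(110)=607163746, p(111)=679903203, p(112)=761002156, p(113)=851376628, p(114)=952050665, p(115)=1064144451, p(116)=1188908248, p(117)=1327710076, p(118)=1482074143, p(119)=1653668665, p(120)=1844349560, p(121)=2056148051, p(122)=2291320912, p(123)=2552338241, p(124)=2841940500, p(125)=3163127352, p(126)=3519222692, p(127)=3913864295, p(128)=4351078600, p(129)=4835271870, p(130)=5371315400, p(131)=5964539504, p(132)=6620830889, p(133)=7346629512, p(134)=8149040695, p(135)=9035836076, p(136)=10015581680, p(137)=11097645016, p(138)=12292341831, p(139)=13610949895, p(140)=15065878135, p(141)=16670689208, p(142)=18440293320, p(143)=20390982757, p(144)=22540654445, p(145)=24908858009, p(146)=27517052599, p(147)=30388671978, p(148)=33549419497, p(149)=37027355200, p(150)=40853235313, p(151)=45060624582, p(152)=49686288421, p(153)=54770336324, p(154)=60356673280, p(155)=66493182097, p(156)=73232243759, p(157)=80630964769, p(158)=88751778802, p(159)=97662728555.
Final step: p(160) = p(159) + p(158) - p(155) - p(153) + p(148) + p(145) - p(138) - p(134) + p(125) + p(120) - p(109) - p(103) + p(90) + p(83) - p(68) - p(60) + p(43) + p(34) - p(15) - p(5)
= 97662728555 + 88751778802 - 66493182097 - 54770336324 + 33549419497 + 24908858009 - 12292341831 - 8149040695 + 3163127352 + 1844349560 - 541946240 - 271248950 + 56634173 + 23338469 - 3087735 - 966467 + 63261 + 12310 - 176 - 7
= 107438159466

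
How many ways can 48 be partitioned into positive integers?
147273

p(n) counts ways to write n as a sum of positive integers (order ignored).
Euler's pentagonal recurrence: p(k) = p(k-1) + p(k-2) - p(k-5) - p(k-7) + p(k-12) + p(k-15) - ... (offsets j(3j∓1)/2, signs ++--, p(0)=1, p(<0)=0).
DP table for k = 0..47: p(0)=1, p(1)=1, p(2)=2, p(3)=3, p(4)=5, p(5)=7, p(6)=11, p(7)=15, p(8)=22, p(9)=30, p(10)=42, p(11)=56, p(12)=77, p(13)=101, p(14)=135, p(15)=176, p(16)=231, p(17)=297, p(18)=385, p(19)=490, p(20)=627, p(21)=792, p(22)=1002, p(23)=1255, p(24)=1575, p(25)=1958, p(26)=2436, p(27)=3010, p(28)=3718, p(29)=4565, p(30)=5604, p(31)=6842, p(32)=8349, p(33)=10143, p(34)=12310, p(35)=14883, p(36)=17977, p(37)=21637, p(38)=26015, p(39)=31185, p(40)=37338, p(41)=44583, p(42)=53174, p(43)=63261, p(44)=75175, p(45)=89134, p(46)=105558, p(47)=124754.
Final step: p(48) = p(47) + p(46) - p(43) - p(41) + p(36) + p(33) - p(26) - p(22) + p(13) + p(8)
= 124754 + 105558 - 63261 - 44583 + 17977 + 10143 - 2436 - 1002 + 101 + 22
= 147273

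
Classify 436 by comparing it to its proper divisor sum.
deficient

Proper divisors of 436: sum = 1 + 2 + 4 + 109 + 218 = 334
Since 334 < 436, 436 is deficient.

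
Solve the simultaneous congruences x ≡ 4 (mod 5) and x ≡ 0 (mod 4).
4

Using Chinese Remainder Theorem:
M = 5 × 4 = 20
M1 = 4, M2 = 5
y1 = 4^(-1) mod 5 = 4
y2 = 5^(-1) mod 4 = 1
x = (4×4×4 + 0×5×1) mod 20 = 4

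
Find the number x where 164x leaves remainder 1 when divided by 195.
44

gcd(164, 195) = 1, so the inverse exists.
Extended Euclidean algorithm on (195, 164):
195 = 1 × 164 + 31  ⟹  31 = (1)·195 + (-1)·164
164 = 5 × 31 + 9  ⟹  9 = (-5)·195 + (6)·164
31 = 3 × 9 + 4  ⟹  4 = (16)·195 + (-19)·164
9 = 2 × 4 + 1  ⟹  1 = (-37)·195 + (44)·164
So (44)·164 ≡ 1 (mod 195), i.e. 164^(-1) ≡ 44 (mod 195).
Check: 164 × 44 = 7216 ≡ 1 (mod 195)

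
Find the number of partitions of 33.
10143

p(n) counts ways to write n as a sum of positive integers (order ignored).
Euler's pentagonal recurrence: p(k) = p(k-1) + p(k-2) - p(k-5) - p(k-7) + p(k-12) + p(k-15) - ... (offsets j(3j∓1)/2, signs ++--, p(0)=1, p(<0)=0).
DP table for k = 0..32: p(0)=1, p(1)=1, p(2)=2, p(3)=3, p(4)=5, p(5)=7, p(6)=11, p(7)=15, p(8)=22, p(9)=30, p(10)=42, p(11)=56, p(12)=77, p(13)=101, p(14)=135, p(15)=176, p(16)=231, p(17)=297, p(18)=385, p(19)=490, p(20)=627, p(21)=792, p(22)=1002, p(23)=1255, p(24)=1575, p(25)=1958, p(26)=2436, p(27)=3010, p(28)=3718, p(29)=4565, p(30)=5604, p(31)=6842, p(32)=8349.
Final step: p(33) = p(32) + p(31) - p(28) - p(26) + p(21) + p(18) - p(11) - p(7)
= 8349 + 6842 - 3718 - 2436 + 792 + 385 - 56 - 15
= 10143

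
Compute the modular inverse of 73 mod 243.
10

gcd(73, 243) = 1, so the inverse exists.
Extended Euclidean algorithm on (243, 73):
243 = 3 × 73 + 24  ⟹  24 = (1)·243 + (-3)·73
73 = 3 × 24 + 1  ⟹  1 = (-3)·243 + (10)·73
So (10)·73 ≡ 1 (mod 243), i.e. 73^(-1) ≡ 10 (mod 243).
Check: 73 × 10 = 730 ≡ 1 (mod 243)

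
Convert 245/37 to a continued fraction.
[6; 1, 1, 1, 1, 1, 4]

Euclidean algorithm steps:
245 = 6 × 37 + 23
37 = 1 × 23 + 14
23 = 1 × 14 + 9
14 = 1 × 9 + 5
9 = 1 × 5 + 4
5 = 1 × 4 + 1
4 = 4 × 1 + 0
Continued fraction: [6; 1, 1, 1, 1, 1, 4]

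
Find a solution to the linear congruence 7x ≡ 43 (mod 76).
x ≡ 17 (mod 76)

gcd(7, 76) = 1, which divides 43, so solutions exist.
Find 7^(-1) mod 76 by the extended Euclidean algorithm:
76 = 10 × 7 + 6  ⟹  6 = (1)·76 + (-10)·7
7 = 1 × 6 + 1  ⟹  1 = (-1)·76 + (11)·7
So (11)·7 ≡ 1 (mod 76), i.e. 7^(-1) ≡ 11 (mod 76).
x ≡ 11 × 43 = 473 ≡ 17 (mod 76).
Check: 7 × 17 = 119 ≡ 43 (mod 76).
Unique solution: x ≡ 17 (mod 76)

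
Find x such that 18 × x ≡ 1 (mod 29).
21

gcd(18, 29) = 1, so the inverse exists.
Extended Euclidean algorithm on (29, 18):
29 = 1 × 18 + 11  ⟹  11 = (1)·29 + (-1)·18
18 = 1 × 11 + 7  ⟹  7 = (-1)·29 + (2)·18
11 = 1 × 7 + 4  ⟹  4 = (2)·29 + (-3)·18
7 = 1 × 4 + 3  ⟹  3 = (-3)·29 + (5)·18
4 = 1 × 3 + 1  ⟹  1 = (5)·29 + (-8)·18
So (-8)·18 ≡ 1 (mod 29), i.e. 18^(-1) ≡ -8 ≡ 21 (mod 29).
Check: 18 × 21 = 378 ≡ 1 (mod 29)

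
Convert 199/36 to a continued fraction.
[5; 1, 1, 8, 2]

Euclidean algorithm steps:
199 = 5 × 36 + 19
36 = 1 × 19 + 17
19 = 1 × 17 + 2
17 = 8 × 2 + 1
2 = 2 × 1 + 0
Continued fraction: [5; 1, 1, 8, 2]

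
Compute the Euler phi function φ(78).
24

78 = 2 × 3 × 13
φ(n) = n × ∏(1 - 1/p) for each prime p dividing n
φ(78) = 78 × (1 - 1/2) × (1 - 1/3) × (1 - 1/13) = 24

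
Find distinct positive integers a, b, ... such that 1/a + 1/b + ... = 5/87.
1/18 + 1/522

Greedy algorithm:
5/87: ceiling(87/5) = 18, use 1/18
1/522: ceiling(522/1) = 522, use 1/522
Result: 5/87 = 1/18 + 1/522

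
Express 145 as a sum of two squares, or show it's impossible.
1² + 12² (a=1, b=12)

Factorization: 145 = 5 × 29
By Fermat: n is sum of two squares iff every prime p ≡ 3 (mod 4) appears to even power.
All primes ≡ 3 (mod 4) appear to even power.
Search a = 0, 1, 2, … for 145 - a² a perfect square: first hit at a = 1: 145 - 1 = 144 = 12².
145 = 1² + 12² = 1 + 144 ✓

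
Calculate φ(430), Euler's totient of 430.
168

430 = 2 × 5 × 43
φ(n) = n × ∏(1 - 1/p) for each prime p dividing n
φ(430) = 430 × (1 - 1/2) × (1 - 1/5) × (1 - 1/43) = 168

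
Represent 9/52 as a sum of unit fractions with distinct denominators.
1/6 + 1/156

Greedy algorithm:
9/52: ceiling(52/9) = 6, use 1/6
1/156: ceiling(156/1) = 156, use 1/156
Result: 9/52 = 1/6 + 1/156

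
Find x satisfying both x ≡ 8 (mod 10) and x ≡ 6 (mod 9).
78

Using Chinese Remainder Theorem:
M = 10 × 9 = 90
M1 = 9, M2 = 10
y1 = 9^(-1) mod 10 = 9
y2 = 10^(-1) mod 9 = 1
x = (8×9×9 + 6×10×1) mod 90 = 78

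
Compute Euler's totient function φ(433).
432

433 = 433
φ(n) = n × ∏(1 - 1/p) for each prime p dividing n
φ(433) = 433 × (1 - 1/433) = 432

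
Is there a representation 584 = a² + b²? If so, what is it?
10² + 22² (a=10, b=22)

Factorization: 584 = 2^3 × 73
By Fermat: n is sum of two squares iff every prime p ≡ 3 (mod 4) appears to even power.
All primes ≡ 3 (mod 4) appear to even power.
Search a = 0, 1, 2, … for 584 - a² a perfect square: first hit at a = 10: 584 - 100 = 484 = 22².
584 = 10² + 22² = 100 + 484 ✓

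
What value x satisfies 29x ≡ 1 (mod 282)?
107

gcd(29, 282) = 1, so the inverse exists.
Extended Euclidean algorithm on (282, 29):
282 = 9 × 29 + 21  ⟹  21 = (1)·282 + (-9)·29
29 = 1 × 21 + 8  ⟹  8 = (-1)·282 + (10)·29
21 = 2 × 8 + 5  ⟹  5 = (3)·282 + (-29)·29
8 = 1 × 5 + 3  ⟹  3 = (-4)·282 + (39)·29
5 = 1 × 3 + 2  ⟹  2 = (7)·282 + (-68)·29
3 = 1 × 2 + 1  ⟹  1 = (-11)·282 + (107)·29
So (107)·29 ≡ 1 (mod 282), i.e. 29^(-1) ≡ 107 (mod 282).
Check: 29 × 107 = 3103 ≡ 1 (mod 282)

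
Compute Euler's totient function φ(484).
220

484 = 2^2 × 11^2
φ(n) = n × ∏(1 - 1/p) for each prime p dividing n
φ(484) = 484 × (1 - 1/2) × (1 - 1/11) = 220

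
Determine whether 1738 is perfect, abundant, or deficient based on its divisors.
deficient

Proper divisors of 1738: sum = 1 + 2 + 11 + 22 + 79 + 158 + 869 = 1142
Since 1142 < 1738, 1738 is deficient.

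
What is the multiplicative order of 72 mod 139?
138

139 is prime, so ord(72) divides φ(139) = 138.
Divisors of 138: 1, 2, 3, 6, 23, 46, 69, 138.
Repeated squaring: 72^1 ≡ 72, 72^2 ≡ 41, 72^4 ≡ 13, 72^8 ≡ 30, 72^16 ≡ 66, 72^32 ≡ 47, 72^64 ≡ 124, 72^128 ≡ 86 (mod 139).
Test 72^d mod 139 for each divisor d in increasing order:
72^1 ≡ 72
72^2 ≡ 41
72^3 = 72^2·72^1 ≡ 33
72^6 = 72^4·72^2 ≡ 116
72^23 = 72^16·72^4·72^2·72^1 ≡ 97
72^46 = 72^32·72^8·72^4·72^2 ≡ 96
72^69 = 72^64·72^4·72^1 ≡ 138
72^138 = 72^128·72^8·72^2 ≡ 1  ← first divisor giving 1
The order is 138.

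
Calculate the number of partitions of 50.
204226

p(n) counts ways to write n as a sum of positive integers (order ignored).
Euler's pentagonal recurrence: p(k) = p(k-1) + p(k-2) - p(k-5) - p(k-7) + p(k-12) + p(k-15) - ... (offsets j(3j∓1)/2, signs ++--, p(0)=1, p(<0)=0).
DP table for k = 0..49: p(0)=1, p(1)=1, p(2)=2, p(3)=3, p(4)=5, p(5)=7, p(6)=11, p(7)=15, p(8)=22, p(9)=30, p(10)=42, p(11)=56, p(12)=77, p(13)=101, p(14)=135, p(15)=176, p(16)=231, p(17)=297, p(18)=385, p(19)=490, p(20)=627, p(21)=792, p(22)=1002, p(23)=1255, p(24)=1575, p(25)=1958, p(26)=2436, p(27)=3010, p(28)=3718, p(29)=4565, p(30)=5604, p(31)=6842, p(32)=8349, p(33)=10143, p(34)=12310, p(35)=14883, p(36)=17977, p(37)=21637, p(38)=26015, p(39)=31185, p(40)=37338, p(41)=44583, p(42)=53174, p(43)=63261, p(44)=75175, p(45)=89134, p(46)=105558, p(47)=124754, p(48)=147273, p(49)=173525.
Final step: p(50) = p(49) + p(48) - p(45) - p(43) + p(38) + p(35) - p(28) - p(24) + p(15) + p(10)
= 173525 + 147273 - 89134 - 63261 + 26015 + 14883 - 3718 - 1575 + 176 + 42
= 204226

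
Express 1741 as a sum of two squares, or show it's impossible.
29² + 30² (a=29, b=30)

Factorization: 1741 = 1741
By Fermat: n is sum of two squares iff every prime p ≡ 3 (mod 4) appears to even power.
All primes ≡ 3 (mod 4) appear to even power.
Search a = 0, 1, 2, … for 1741 - a² a perfect square: first hit at a = 29: 1741 - 841 = 900 = 30².
1741 = 29² + 30² = 841 + 900 ✓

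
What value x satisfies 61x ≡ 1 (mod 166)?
49

gcd(61, 166) = 1, so the inverse exists.
Extended Euclidean algorithm on (166, 61):
166 = 2 × 61 + 44  ⟹  44 = (1)·166 + (-2)·61
61 = 1 × 44 + 17  ⟹  17 = (-1)·166 + (3)·61
44 = 2 × 17 + 10  ⟹  10 = (3)·166 + (-8)·61
17 = 1 × 10 + 7  ⟹  7 = (-4)·166 + (11)·61
10 = 1 × 7 + 3  ⟹  3 = (7)·166 + (-19)·61
7 = 2 × 3 + 1  ⟹  1 = (-18)·166 + (49)·61
So (49)·61 ≡ 1 (mod 166), i.e. 61^(-1) ≡ 49 (mod 166).
Check: 61 × 49 = 2989 ≡ 1 (mod 166)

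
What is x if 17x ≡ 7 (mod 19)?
x ≡ 6 (mod 19)

gcd(17, 19) = 1, which divides 7, so solutions exist.
Find 17^(-1) mod 19 by the extended Euclidean algorithm:
19 = 1 × 17 + 2  ⟹  2 = (1)·19 + (-1)·17
17 = 8 × 2 + 1  ⟹  1 = (-8)·19 + (9)·17
So (9)·17 ≡ 1 (mod 19), i.e. 17^(-1) ≡ 9 (mod 19).
x ≡ 9 × 7 = 63 ≡ 6 (mod 19).
Check: 17 × 6 = 102 ≡ 7 (mod 19).
Unique solution: x ≡ 6 (mod 19)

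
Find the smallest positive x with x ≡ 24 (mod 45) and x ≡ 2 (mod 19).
249

Using Chinese Remainder Theorem:
M = 45 × 19 = 855
M1 = 19, M2 = 45
y1 = 19^(-1) mod 45 = 19
y2 = 45^(-1) mod 19 = 11
x = (24×19×19 + 2×45×11) mod 855 = 249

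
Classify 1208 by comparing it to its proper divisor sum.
deficient

Proper divisors of 1208: sum = 1 + 2 + 4 + 8 + 151 + 302 + 604 = 1072
Since 1072 < 1208, 1208 is deficient.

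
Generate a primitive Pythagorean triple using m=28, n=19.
(423, 1064, 1145)

Euclid's formula: a = m² - n², b = 2mn, c = m² + n²
m = 28, n = 19
a = 28² - 19² = 784 - 361 = 423
b = 2 × 28 × 19 = 1064
c = 28² + 19² = 784 + 361 = 1145
Verification: 423² + 1064² = 178929 + 1132096 = 1311025 = 1145² ✓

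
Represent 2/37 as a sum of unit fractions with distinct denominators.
1/19 + 1/703

Greedy algorithm:
2/37: ceiling(37/2) = 19, use 1/19
1/703: ceiling(703/1) = 703, use 1/703
Result: 2/37 = 1/19 + 1/703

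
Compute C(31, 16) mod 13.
7

Using Lucas' theorem:
Write n=31 and k=16 in base 13:
n in base 13: [2, 5]
k in base 13: [1, 3]
C(31,16) mod 13 = ∏ C(n_i, k_i) mod 13
Digit binomials (mod 13): C(2,1) = 2; C(5,3) = 10
Product: 2 × 10 = 20 ≡ 7 (mod 13)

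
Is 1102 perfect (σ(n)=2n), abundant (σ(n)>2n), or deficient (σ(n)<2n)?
deficient

Proper divisors of 1102: sum = 1 + 2 + 19 + 29 + 38 + 58 + 551 = 698
Since 698 < 1102, 1102 is deficient.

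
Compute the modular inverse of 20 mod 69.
38

gcd(20, 69) = 1, so the inverse exists.
Extended Euclidean algorithm on (69, 20):
69 = 3 × 20 + 9  ⟹  9 = (1)·69 + (-3)·20
20 = 2 × 9 + 2  ⟹  2 = (-2)·69 + (7)·20
9 = 4 × 2 + 1  ⟹  1 = (9)·69 + (-31)·20
So (-31)·20 ≡ 1 (mod 69), i.e. 20^(-1) ≡ -31 ≡ 38 (mod 69).
Check: 20 × 38 = 760 ≡ 1 (mod 69)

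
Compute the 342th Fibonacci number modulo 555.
296

Matrix identity: Q^n = [[F_(n+1), F_n], [F_n, F_(n-1)]] with Q = [[1,1],[1,0]].
n = 342 = 101010110₂. Square-and-multiply, entries mod 555:
Q^1 = [[1,1],[1,0]]
Q^2 = (Q^1)² = [[2,1],[1,1]]
Q^5 = (Q^2)²·Q = [[8,5],[5,3]]
Q^10 = (Q^5)² = [[89,55],[55,34]]
Q^21 = (Q^10)²·Q = [[506,401],[401,105]]
Q^42 = (Q^21)² = [[32,256],[256,331]]
Q^85 = (Q^42)²·Q = [[203,515],[515,243]]
Q^171 = (Q^85)²·Q = [[549,74],[74,475]]
Q^342 = (Q^171)² = [[517,296],[296,221]]
F_342 mod 555 = Q^342[0][1] = 296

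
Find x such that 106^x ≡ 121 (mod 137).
76

Baby-step giant-step with step n = ⌈√137⌉ = 12.
Baby steps 106^j mod 137 (j:value) for j=0..11: 0:1, 1:106, 2:2, 3:75, 4:4, 5:13, 6:8, 7:26, 8:16, 9:52, 10:32, 11:104.
Giant-step multiplier: 106^(-12) ≡ 106^(136-12) = 106^124 ≡ 15 (mod 137).
Giant steps γ_i = 121·15^i mod 137: γ_0=121, γ_1=34, γ_2=99, γ_3=115, γ_4=81, γ_5=119, γ_6=4 (in table at j=4).
x = i·n + j = 6·12 + 4 = 76.
Check: 106^76 ≡ 121 (mod 137).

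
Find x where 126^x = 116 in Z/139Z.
36

Baby-step giant-step with step n = ⌈√139⌉ = 12.
Baby steps 126^j mod 139 (j:value) for j=0..11: 0:1, 1:126, 2:30, 3:27, 4:66, 5:115, 6:34, 7:114, 8:47, 9:84, 10:20, 11:18.
Giant-step multiplier: 126^(-12) ≡ 126^(138-12) = 126^126 ≡ 79 (mod 139).
Giant steps γ_i = 116·79^i mod 139: γ_0=116, γ_1=129, γ_2=44, γ_3=1 (in table at j=0).
x = i·n + j = 3·12 + 0 = 36.
Check: 126^36 ≡ 116 (mod 139).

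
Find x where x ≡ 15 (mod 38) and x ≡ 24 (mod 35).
129

Using Chinese Remainder Theorem:
M = 38 × 35 = 1330
M1 = 35, M2 = 38
y1 = 35^(-1) mod 38 = 25
y2 = 38^(-1) mod 35 = 12
x = (15×35×25 + 24×38×12) mod 1330 = 129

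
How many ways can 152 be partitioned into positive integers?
49686288421

p(n) counts ways to write n as a sum of positive integers (order ignored).
Euler's pentagonal recurrence: p(k) = p(k-1) + p(k-2) - p(k-5) - p(k-7) + p(k-12) + p(k-15) - ... (offsets j(3j∓1)/2, signs ++--, p(0)=1, p(<0)=0).
DP table for k = 0..151: p(0)=1, p(1)=1, p(2)=2, p(3)=3, p(4)=5, p(5)=7, p(6)=11, p(7)=15, p(8)=22, p(9)=30, p(10)=42, p(11)=56, p(12)=77, p(13)=101, p(14)=135, p(15)=176, p(16)=231, p(17)=297, p(18)=385, p(19)=490, p(20)=627, p(21)=792, p(22)=1002, p(23)=1255, p(24)=1575, p(25)=1958, p(26)=2436, p(27)=3010, p(28)=3718, p(29)=4565, p(30)=5604, p(31)=6842, p(32)=8349, p(33)=10143, p(34)=12310, p(35)=14883, p(36)=17977, p(37)=21637, p(38)=26015, p(39)=31185, p(40)=37338, p(41)=44583, p(42)=53174, p(43)=63261, p(44)=75175, p(45)=89134, p(46)=105558, p(47)=124754, p(48)=147273, p(49)=173525, p(50)=204226, p(51)=239943, p(52)=281589, p(53)=329931, p(54)=386155, p(55)=451276, p(56)=526823, p(57)=614154, p(58)=715220, p(59)=831820, p(60)=966467, p(61)=1121505, p(62)=1300156, p(63)=1505499, p(64)=1741630, p(65)=2012558, p(66)=2323520, p(67)=2679689, p(68)=3087735, p(69)=3554345, p(70)=4087968, p(71)=4697205, p(72)=5392783, p(73)=6185689, p(74)=7089500, p(75)=8118264, p(76)=9289091, p(77)=10619863, p(78)=12132164, p(79)=13848650, p(80)=15796476, p(81)=18004327, p(82)=20506255, p(83)=23338469, p(84)=26543660, p(85)=30167357, p(86)=34262962, p(87)=38887673, p(88)=44108109, p(89)=49995925, p(90)=56634173, p(91)=64112359, p(92)=72533807, p(93)=82010177, p(94)=92669720, p(95)=104651419, p(96)=118114304, p(97)=133230930, p(98)=150198136, p(99)=169229875, p(100)=190569292, p(101)=214481126, p(102)=241265379, p(103)=271248950, p(104)=304801365, p(105)=342325709, p(106)=384276336, p(107)=431149389, p(108)=483502844, p(109)=541946240, p(110)=607163746, p(111)=679903203, p(112)=761002156, p(113)=851376628, p(114)=952050665, p(115)=1064144451, p(116)=1188908248, p(117)=1327710076, p(118)=1482074143, p(119)=1653668665, p(120)=1844349560, p(121)=2056148051, p(122)=2291320912, p(123)=2552338241, p(124)=2841940500, p(125)=3163127352, p(126)=3519222692, p(127)=3913864295, p(128)=4351078600, p(129)=4835271870, p(130)=5371315400, p(131)=5964539504, p(132)=6620830889, p(133)=7346629512, p(134)=8149040695, p(135)=9035836076, p(136)=10015581680, p(137)=11097645016, p(138)=12292341831, p(139)=13610949895, p(140)=15065878135, p(141)=16670689208, p(142)=18440293320, p(143)=20390982757, p(144)=22540654445, p(145)=24908858009, p(146)=27517052599, p(147)=30388671978, p(148)=33549419497, p(149)=37027355200, p(150)=40853235313, p(151)=45060624582.
Final step: p(152) = p(151) + p(150) - p(147) - p(145) + p(140) + p(137) - p(130) - p(126) + p(117) + p(112) - p(101) - p(95) + p(82) + p(75) - p(60) - p(52) + p(35) + p(26) - p(7)
= 45060624582 + 40853235313 - 30388671978 - 24908858009 + 15065878135 + 11097645016 - 5371315400 - 3519222692 + 1327710076 + 761002156 - 214481126 - 104651419 + 20506255 + 8118264 - 966467 - 281589 + 14883 + 2436 - 15
= 49686288421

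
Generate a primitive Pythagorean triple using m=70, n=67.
(411, 9380, 9389)

Euclid's formula: a = m² - n², b = 2mn, c = m² + n²
m = 70, n = 67
a = 70² - 67² = 4900 - 4489 = 411
b = 2 × 70 × 67 = 9380
c = 70² + 67² = 4900 + 4489 = 9389
Verification: 411² + 9380² = 168921 + 87984400 = 88153321 = 9389² ✓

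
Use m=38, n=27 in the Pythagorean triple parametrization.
(715, 2052, 2173)

Euclid's formula: a = m² - n², b = 2mn, c = m² + n²
m = 38, n = 27
a = 38² - 27² = 1444 - 729 = 715
b = 2 × 38 × 27 = 2052
c = 38² + 27² = 1444 + 729 = 2173
Verification: 715² + 2052² = 511225 + 4210704 = 4721929 = 2173² ✓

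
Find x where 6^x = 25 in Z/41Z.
4

Baby-step giant-step with step n = ⌈√41⌉ = 7.
Baby steps 6^j mod 41 (j:value) for j=0..6: 0:1, 1:6, 2:36, 3:11, 4:25, 5:27, 6:39.
h = 25 is already in the table at j=4, so x = 4.
Check: 6^4 ≡ 25 (mod 41).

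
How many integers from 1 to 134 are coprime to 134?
66

134 = 2 × 67
φ(n) = n × ∏(1 - 1/p) for each prime p dividing n
φ(134) = 134 × (1 - 1/2) × (1 - 1/67) = 66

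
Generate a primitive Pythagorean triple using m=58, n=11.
(3243, 1276, 3485)

Euclid's formula: a = m² - n², b = 2mn, c = m² + n²
m = 58, n = 11
a = 58² - 11² = 3364 - 121 = 3243
b = 2 × 58 × 11 = 1276
c = 58² + 11² = 3364 + 121 = 3485
Verification: 3243² + 1276² = 10517049 + 1628176 = 12145225 = 3485² ✓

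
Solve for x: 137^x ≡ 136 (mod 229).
219

Baby-step giant-step with step n = ⌈√229⌉ = 16.
Baby steps 137^j mod 229 (j:value) for j=0..15: 0:1, 1:137, 2:220, 3:141, 4:81, 5:105, 6:187, 7:200, 8:149, 9:32, 10:33, 11:170, 12:161, 13:73, 14:154, 15:30.
Giant-step multiplier: 137^(-16) ≡ 137^(228-16) = 137^212 ≡ 19 (mod 229).
Giant steps γ_i = 136·19^i mod 229: γ_0=136, γ_1=65, γ_2=90, γ_3=107, γ_4=201, γ_5=155, γ_6=197, γ_7=79, γ_8=127, γ_9=123, γ_10=47, γ_11=206, γ_12=21, γ_13=170 (in table at j=11).
x = i·n + j = 13·16 + 11 = 219.
Check: 137^219 ≡ 136 (mod 229).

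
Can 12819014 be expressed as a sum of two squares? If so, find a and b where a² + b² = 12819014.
Not possible

Factorization: 12819014 = 2 × 13 × 79^3
By Fermat: n is sum of two squares iff every prime p ≡ 3 (mod 4) appears to even power.
Prime(s) ≡ 3 (mod 4) with odd exponent: [(79, 3)]
Therefore 12819014 cannot be expressed as a² + b².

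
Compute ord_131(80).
13

131 is prime, so ord(80) divides φ(131) = 130.
Divisors of 130: 1, 2, 5, 10, 13, 26, 65, 130.
Repeated squaring: 80^1 ≡ 80, 80^2 ≡ 112, 80^4 ≡ 99, 80^8 ≡ 107, 80^16 ≡ 52, 80^32 ≡ 84, 80^64 ≡ 113, 80^128 ≡ 62 (mod 131).
Test 80^d mod 131 for each divisor d in increasing order:
80^1 ≡ 80
80^2 ≡ 112
80^5 = 80^4·80^1 ≡ 60
80^10 = 80^8·80^2 ≡ 63
80^13 = 80^8·80^4·80^1 ≡ 1  ← first divisor giving 1
The order is 13.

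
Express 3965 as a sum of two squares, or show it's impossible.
11² + 62² (a=11, b=62)

Factorization: 3965 = 5 × 13 × 61
By Fermat: n is sum of two squares iff every prime p ≡ 3 (mod 4) appears to even power.
All primes ≡ 3 (mod 4) appear to even power.
Search a = 0, 1, 2, … for 3965 - a² a perfect square: first hit at a = 11: 3965 - 121 = 3844 = 62².
3965 = 11² + 62² = 121 + 3844 ✓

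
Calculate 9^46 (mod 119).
72

Repeated squaring. Binary of 46 = 101110.
9^1 ≡ 9 (mod 119); 9^2 ≡ 81 (mod 119); 9^4 ≡ 16 (mod 119); 9^8 ≡ 18 (mod 119); 9^16 ≡ 86 (mod 119); 9^32 ≡ 18 (mod 119)
9^46 = 9^2 × 9^4 × 9^8 × 9^32 ≡ 72 (mod 119)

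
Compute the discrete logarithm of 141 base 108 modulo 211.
67

Baby-step giant-step with step n = ⌈√211⌉ = 15.
Baby steps 108^j mod 211 (j:value) for j=0..14: 0:1, 1:108, 2:59, 3:42, 4:105, 5:157, 6:76, 7:190, 8:53, 9:27, 10:173, 11:116, 12:79, 13:92, 14:19.
Giant-step multiplier: 108^(-15) ≡ 108^(210-15) = 108^195 ≡ 40 (mod 211).
Giant steps γ_i = 141·40^i mod 211: γ_0=141, γ_1=154, γ_2=41, γ_3=163, γ_4=190 (in table at j=7).
x = i·n + j = 4·15 + 7 = 67.
Check: 108^67 ≡ 141 (mod 211).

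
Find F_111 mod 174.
88

Matrix identity: Q^n = [[F_(n+1), F_n], [F_n, F_(n-1)]] with Q = [[1,1],[1,0]].
n = 111 = 1101111₂. Square-and-multiply, entries mod 174:
Q^1 = [[1,1],[1,0]]
Q^3 = (Q^1)²·Q = [[3,2],[2,1]]
Q^6 = (Q^3)² = [[13,8],[8,5]]
Q^13 = (Q^6)²·Q = [[29,59],[59,144]]
Q^27 = (Q^13)²·Q = [[87,146],[146,115]]
Q^55 = (Q^27)²·Q = [[87,1],[1,86]]
Q^111 = (Q^55)²·Q = [[87,88],[88,173]]
F_111 mod 174 = Q^111[0][1] = 88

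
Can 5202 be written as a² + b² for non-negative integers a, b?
21² + 69² (a=21, b=69)

Factorization: 5202 = 2 × 3^2 × 17^2
By Fermat: n is sum of two squares iff every prime p ≡ 3 (mod 4) appears to even power.
All primes ≡ 3 (mod 4) appear to even power.
Search a = 0, 1, 2, … for 5202 - a² a perfect square: first hit at a = 21: 5202 - 441 = 4761 = 69².
5202 = 21² + 69² = 441 + 4761 ✓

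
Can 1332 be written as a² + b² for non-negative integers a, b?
6² + 36² (a=6, b=36)

Factorization: 1332 = 2^2 × 3^2 × 37
By Fermat: n is sum of two squares iff every prime p ≡ 3 (mod 4) appears to even power.
All primes ≡ 3 (mod 4) appear to even power.
Search a = 0, 1, 2, … for 1332 - a² a perfect square: first hit at a = 6: 1332 - 36 = 1296 = 36².
1332 = 6² + 36² = 36 + 1296 ✓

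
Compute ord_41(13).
40

41 is prime, so ord(13) divides φ(41) = 40.
Divisors of 40: 1, 2, 4, 5, 8, 10, 20, 40.
Repeated squaring: 13^1 ≡ 13, 13^2 ≡ 5, 13^4 ≡ 25, 13^8 ≡ 10, 13^16 ≡ 18, 13^32 ≡ 37 (mod 41).
Test 13^d mod 41 for each divisor d in increasing order:
13^1 ≡ 13
13^2 ≡ 5
13^4 ≡ 25
13^5 = 13^4·13^1 ≡ 38
13^8 ≡ 10
13^10 = 13^8·13^2 ≡ 9
13^20 = 13^16·13^4 ≡ 40
13^40 = 13^32·13^8 ≡ 1  ← first divisor giving 1
The order is 40.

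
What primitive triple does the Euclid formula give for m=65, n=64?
(129, 8320, 8321)

Euclid's formula: a = m² - n², b = 2mn, c = m² + n²
m = 65, n = 64
a = 65² - 64² = 4225 - 4096 = 129
b = 2 × 65 × 64 = 8320
c = 65² + 64² = 4225 + 4096 = 8321
Verification: 129² + 8320² = 16641 + 69222400 = 69239041 = 8321² ✓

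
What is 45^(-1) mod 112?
5

gcd(45, 112) = 1, so the inverse exists.
Extended Euclidean algorithm on (112, 45):
112 = 2 × 45 + 22  ⟹  22 = (1)·112 + (-2)·45
45 = 2 × 22 + 1  ⟹  1 = (-2)·112 + (5)·45
So (5)·45 ≡ 1 (mod 112), i.e. 45^(-1) ≡ 5 (mod 112).
Check: 45 × 5 = 225 ≡ 1 (mod 112)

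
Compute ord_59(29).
29

59 is prime, so ord(29) divides φ(59) = 58.
Divisors of 58: 1, 2, 29, 58.
Repeated squaring: 29^1 ≡ 29, 29^2 ≡ 15, 29^4 ≡ 48, 29^8 ≡ 3, 29^16 ≡ 9, 29^32 ≡ 22 (mod 59).
Test 29^d mod 59 for each divisor d in increasing order:
29^1 ≡ 29
29^2 ≡ 15
29^29 = 29^16·29^8·29^4·29^1 ≡ 1  ← first divisor giving 1
The order is 29.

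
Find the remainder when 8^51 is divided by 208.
96

Repeated squaring. Binary of 51 = 110011.
8^1 ≡ 8 (mod 208); 8^2 ≡ 64 (mod 208); 8^4 ≡ 144 (mod 208); 8^8 ≡ 144 (mod 208); 8^16 ≡ 144 (mod 208); 8^32 ≡ 144 (mod 208)
8^51 = 8^1 × 8^2 × 8^16 × 8^32 ≡ 96 (mod 208)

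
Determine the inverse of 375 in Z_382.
109

gcd(375, 382) = 1, so the inverse exists.
Extended Euclidean algorithm on (382, 375):
382 = 1 × 375 + 7  ⟹  7 = (1)·382 + (-1)·375
375 = 53 × 7 + 4  ⟹  4 = (-53)·382 + (54)·375
7 = 1 × 4 + 3  ⟹  3 = (54)·382 + (-55)·375
4 = 1 × 3 + 1  ⟹  1 = (-107)·382 + (109)·375
So (109)·375 ≡ 1 (mod 382), i.e. 375^(-1) ≡ 109 (mod 382).
Check: 375 × 109 = 40875 ≡ 1 (mod 382)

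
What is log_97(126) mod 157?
88

Baby-step giant-step with step n = ⌈√157⌉ = 13.
Baby steps 97^j mod 157 (j:value) for j=0..12: 0:1, 1:97, 2:146, 3:32, 4:121, 5:119, 6:82, 7:104, 8:40, 9:112, 10:31, 11:24, 12:130.
Giant-step multiplier: 97^(-13) ≡ 97^(156-13) = 97^143 ≡ 22 (mod 157).
Giant steps γ_i = 126·22^i mod 157: γ_0=126, γ_1=103, γ_2=68, γ_3=83, γ_4=99, γ_5=137, γ_6=31 (in table at j=10).
x = i·n + j = 6·13 + 10 = 88.
Check: 97^88 ≡ 126 (mod 157).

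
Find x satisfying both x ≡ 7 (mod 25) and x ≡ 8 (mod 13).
307

Using Chinese Remainder Theorem:
M = 25 × 13 = 325
M1 = 13, M2 = 25
y1 = 13^(-1) mod 25 = 2
y2 = 25^(-1) mod 13 = 12
x = (7×13×2 + 8×25×12) mod 325 = 307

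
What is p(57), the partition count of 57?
614154

p(n) counts ways to write n as a sum of positive integers (order ignored).
Euler's pentagonal recurrence: p(k) = p(k-1) + p(k-2) - p(k-5) - p(k-7) + p(k-12) + p(k-15) - ... (offsets j(3j∓1)/2, signs ++--, p(0)=1, p(<0)=0).
DP table for k = 0..56: p(0)=1, p(1)=1, p(2)=2, p(3)=3, p(4)=5, p(5)=7, p(6)=11, p(7)=15, p(8)=22, p(9)=30, p(10)=42, p(11)=56, p(12)=77, p(13)=101, p(14)=135, p(15)=176, p(16)=231, p(17)=297, p(18)=385, p(19)=490, p(20)=627, p(21)=792, p(22)=1002, p(23)=1255, p(24)=1575, p(25)=1958, p(26)=2436, p(27)=3010, p(28)=3718, p(29)=4565, p(30)=5604, p(31)=6842, p(32)=8349, p(33)=10143, p(34)=12310, p(35)=14883, p(36)=17977, p(37)=21637, p(38)=26015, p(39)=31185, p(40)=37338, p(41)=44583, p(42)=53174, p(43)=63261, p(44)=75175, p(45)=89134, p(46)=105558, p(47)=124754, p(48)=147273, p(49)=173525, p(50)=204226, p(51)=239943, p(52)=281589, p(53)=329931, p(54)=386155, p(55)=451276, p(56)=526823.
Final step: p(57) = p(56) + p(55) - p(52) - p(50) + p(45) + p(42) - p(35) - p(31) + p(22) + p(17) - p(6) - p(0)
= 526823 + 451276 - 281589 - 204226 + 89134 + 53174 - 14883 - 6842 + 1002 + 297 - 11 - 1
= 614154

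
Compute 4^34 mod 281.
211

Repeated squaring. Binary of 34 = 100010.
4^1 ≡ 4 (mod 281); 4^2 ≡ 16 (mod 281); 4^4 ≡ 256 (mod 281); 4^8 ≡ 63 (mod 281); 4^16 ≡ 35 (mod 281); 4^32 ≡ 101 (mod 281)
4^34 = 4^2 × 4^32 ≡ 211 (mod 281)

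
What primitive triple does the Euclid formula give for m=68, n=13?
(4455, 1768, 4793)

Euclid's formula: a = m² - n², b = 2mn, c = m² + n²
m = 68, n = 13
a = 68² - 13² = 4624 - 169 = 4455
b = 2 × 68 × 13 = 1768
c = 68² + 13² = 4624 + 169 = 4793
Verification: 4455² + 1768² = 19847025 + 3125824 = 22972849 = 4793² ✓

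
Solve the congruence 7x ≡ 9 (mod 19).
x ≡ 4 (mod 19)

gcd(7, 19) = 1, which divides 9, so solutions exist.
Find 7^(-1) mod 19 by the extended Euclidean algorithm:
19 = 2 × 7 + 5  ⟹  5 = (1)·19 + (-2)·7
7 = 1 × 5 + 2  ⟹  2 = (-1)·19 + (3)·7
5 = 2 × 2 + 1  ⟹  1 = (3)·19 + (-8)·7
So (-8)·7 ≡ 1 (mod 19), i.e. 7^(-1) ≡ -8 ≡ 11 (mod 19).
x ≡ 11 × 9 = 99 ≡ 4 (mod 19).
Check: 7 × 4 = 28 ≡ 9 (mod 19).
Unique solution: x ≡ 4 (mod 19)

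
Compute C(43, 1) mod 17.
9

Using Lucas' theorem:
Write n=43 and k=1 in base 17:
n in base 17: [2, 9]
k in base 17: [0, 1]
C(43,1) mod 17 = ∏ C(n_i, k_i) mod 17
Digit binomials (mod 17): C(2,0) = 1; C(9,1) = 9
Product: 1 × 9 = 9 ≡ 9 (mod 17)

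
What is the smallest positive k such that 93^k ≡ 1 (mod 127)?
126

127 is prime, so ord(93) divides φ(127) = 126.
Divisors of 126: 1, 2, 3, 6, 7, 9, 14, 18, 21, 42, 63, 126.
Repeated squaring: 93^1 ≡ 93, 93^2 ≡ 13, 93^4 ≡ 42, 93^8 ≡ 113, 93^16 ≡ 69, 93^32 ≡ 62, 93^64 ≡ 34 (mod 127).
Test 93^d mod 127 for each divisor d in increasing order:
93^1 ≡ 93
93^2 ≡ 13
93^3 = 93^2·93^1 ≡ 66
93^6 = 93^4·93^2 ≡ 38
93^7 = 93^4·93^2·93^1 ≡ 105
93^9 = 93^8·93^1 ≡ 95
93^14 = 93^8·93^4·93^2 ≡ 103
93^18 = 93^16·93^2 ≡ 8
93^21 = 93^16·93^4·93^1 ≡ 20
93^42 = 93^32·93^8·93^2 ≡ 19
93^63 = 93^32·93^16·93^8·93^4·93^2·93^1 ≡ 126
93^126 = 93^64·93^32·93^16·93^8·93^4·93^2 ≡ 1  ← first divisor giving 1
The order is 126.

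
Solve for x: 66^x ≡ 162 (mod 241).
174

Baby-step giant-step with step n = ⌈√241⌉ = 16.
Baby steps 66^j mod 241 (j:value) for j=0..15: 0:1, 1:66, 2:18, 3:224, 4:83, 5:176, 6:48, 7:35, 8:141, 9:148, 10:128, 11:13, 12:135, 13:234, 14:20, 15:115.
Giant-step multiplier: 66^(-16) ≡ 66^(240-16) = 66^224 ≡ 160 (mod 241).
Giant steps γ_i = 162·160^i mod 241: γ_0=162, γ_1=133, γ_2=72, γ_3=193, γ_4=32, γ_5=59, γ_6=41, γ_7=53, γ_8=45, γ_9=211, γ_10=20 (in table at j=14).
x = i·n + j = 10·16 + 14 = 174.
Check: 66^174 ≡ 162 (mod 241).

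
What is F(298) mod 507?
244

Matrix identity: Q^n = [[F_(n+1), F_n], [F_n, F_(n-1)]] with Q = [[1,1],[1,0]].
n = 298 = 100101010₂. Square-and-multiply, entries mod 507:
Q^1 = [[1,1],[1,0]]
Q^2 = (Q^1)² = [[2,1],[1,1]]
Q^4 = (Q^2)² = [[5,3],[3,2]]
Q^9 = (Q^4)²·Q = [[55,34],[34,21]]
Q^18 = (Q^9)² = [[125,49],[49,76]]
Q^37 = (Q^18)²·Q = [[497,281],[281,216]]
Q^74 = (Q^37)² = [[476,88],[88,388]]
Q^149 = (Q^74)²·Q = [[68,86],[86,489]]
Q^298 = (Q^149)² = [[359,244],[244,115]]
F_298 mod 507 = Q^298[0][1] = 244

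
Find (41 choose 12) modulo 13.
0

Using Lucas' theorem:
Write n=41 and k=12 in base 13:
n in base 13: [3, 2]
k in base 13: [0, 12]
C(41,12) mod 13 = ∏ C(n_i, k_i) mod 13
Digit binomials (mod 13): C(3,0) = 1; C(2,12) = 0 (k_i > n_i)
Product: 1 × 0 = 0 ≡ 0 (mod 13)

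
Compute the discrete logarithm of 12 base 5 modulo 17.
9

Baby-step giant-step with step n = ⌈√17⌉ = 5.
Baby steps 5^j mod 17 (j:value) for j=0..4: 0:1, 1:5, 2:8, 3:6, 4:13.
Giant-step multiplier: 5^(-5) ≡ 5^(16-5) = 5^11 ≡ 11 (mod 17).
Giant steps γ_i = 12·11^i mod 17: γ_0=12, γ_1=13 (in table at j=4).
x = i·n + j = 1·5 + 4 = 9.
Check: 5^9 ≡ 12 (mod 17).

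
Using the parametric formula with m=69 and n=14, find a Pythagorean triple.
(4565, 1932, 4957)

Euclid's formula: a = m² - n², b = 2mn, c = m² + n²
m = 69, n = 14
a = 69² - 14² = 4761 - 196 = 4565
b = 2 × 69 × 14 = 1932
c = 69² + 14² = 4761 + 196 = 4957
Verification: 4565² + 1932² = 20839225 + 3732624 = 24571849 = 4957² ✓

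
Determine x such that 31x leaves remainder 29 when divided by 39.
x ≡ 11 (mod 39)

gcd(31, 39) = 1, which divides 29, so solutions exist.
Find 31^(-1) mod 39 by the extended Euclidean algorithm:
39 = 1 × 31 + 8  ⟹  8 = (1)·39 + (-1)·31
31 = 3 × 8 + 7  ⟹  7 = (-3)·39 + (4)·31
8 = 1 × 7 + 1  ⟹  1 = (4)·39 + (-5)·31
So (-5)·31 ≡ 1 (mod 39), i.e. 31^(-1) ≡ -5 ≡ 34 (mod 39).
x ≡ 34 × 29 = 986 ≡ 11 (mod 39).
Check: 31 × 11 = 341 ≡ 29 (mod 39).
Unique solution: x ≡ 11 (mod 39)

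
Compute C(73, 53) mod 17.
6

Using Lucas' theorem:
Write n=73 and k=53 in base 17:
n in base 17: [4, 5]
k in base 17: [3, 2]
C(73,53) mod 17 = ∏ C(n_i, k_i) mod 17
Digit binomials (mod 17): C(4,3) = 4; C(5,2) = 10
Product: 4 × 10 = 40 ≡ 6 (mod 17)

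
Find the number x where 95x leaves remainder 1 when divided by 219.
83

gcd(95, 219) = 1, so the inverse exists.
Extended Euclidean algorithm on (219, 95):
219 = 2 × 95 + 29  ⟹  29 = (1)·219 + (-2)·95
95 = 3 × 29 + 8  ⟹  8 = (-3)·219 + (7)·95
29 = 3 × 8 + 5  ⟹  5 = (10)·219 + (-23)·95
8 = 1 × 5 + 3  ⟹  3 = (-13)·219 + (30)·95
5 = 1 × 3 + 2  ⟹  2 = (23)·219 + (-53)·95
3 = 1 × 2 + 1  ⟹  1 = (-36)·219 + (83)·95
So (83)·95 ≡ 1 (mod 219), i.e. 95^(-1) ≡ 83 (mod 219).
Check: 95 × 83 = 7885 ≡ 1 (mod 219)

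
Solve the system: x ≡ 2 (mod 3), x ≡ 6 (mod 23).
29

Using Chinese Remainder Theorem:
M = 3 × 23 = 69
M1 = 23, M2 = 3
y1 = 23^(-1) mod 3 = 2
y2 = 3^(-1) mod 23 = 8
x = (2×23×2 + 6×3×8) mod 69 = 29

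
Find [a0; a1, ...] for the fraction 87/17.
[5; 8, 2]

Euclidean algorithm steps:
87 = 5 × 17 + 2
17 = 8 × 2 + 1
2 = 2 × 1 + 0
Continued fraction: [5; 8, 2]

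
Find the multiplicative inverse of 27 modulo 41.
38

gcd(27, 41) = 1, so the inverse exists.
Extended Euclidean algorithm on (41, 27):
41 = 1 × 27 + 14  ⟹  14 = (1)·41 + (-1)·27
27 = 1 × 14 + 13  ⟹  13 = (-1)·41 + (2)·27
14 = 1 × 13 + 1  ⟹  1 = (2)·41 + (-3)·27
So (-3)·27 ≡ 1 (mod 41), i.e. 27^(-1) ≡ -3 ≡ 38 (mod 41).
Check: 27 × 38 = 1026 ≡ 1 (mod 41)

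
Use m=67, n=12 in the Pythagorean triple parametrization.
(4345, 1608, 4633)

Euclid's formula: a = m² - n², b = 2mn, c = m² + n²
m = 67, n = 12
a = 67² - 12² = 4489 - 144 = 4345
b = 2 × 67 × 12 = 1608
c = 67² + 12² = 4489 + 144 = 4633
Verification: 4345² + 1608² = 18879025 + 2585664 = 21464689 = 4633² ✓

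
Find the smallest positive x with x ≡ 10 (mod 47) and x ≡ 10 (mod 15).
10

Using Chinese Remainder Theorem:
M = 47 × 15 = 705
M1 = 15, M2 = 47
y1 = 15^(-1) mod 47 = 22
y2 = 47^(-1) mod 15 = 8
x = (10×15×22 + 10×47×8) mod 705 = 10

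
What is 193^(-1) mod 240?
97

gcd(193, 240) = 1, so the inverse exists.
Extended Euclidean algorithm on (240, 193):
240 = 1 × 193 + 47  ⟹  47 = (1)·240 + (-1)·193
193 = 4 × 47 + 5  ⟹  5 = (-4)·240 + (5)·193
47 = 9 × 5 + 2  ⟹  2 = (37)·240 + (-46)·193
5 = 2 × 2 + 1  ⟹  1 = (-78)·240 + (97)·193
So (97)·193 ≡ 1 (mod 240), i.e. 193^(-1) ≡ 97 (mod 240).
Check: 193 × 97 = 18721 ≡ 1 (mod 240)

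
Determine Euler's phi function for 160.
64

160 = 2^5 × 5
φ(n) = n × ∏(1 - 1/p) for each prime p dividing n
φ(160) = 160 × (1 - 1/2) × (1 - 1/5) = 64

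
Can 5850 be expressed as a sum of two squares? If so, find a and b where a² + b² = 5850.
15² + 75² (a=15, b=75)

Factorization: 5850 = 2 × 3^2 × 5^2 × 13
By Fermat: n is sum of two squares iff every prime p ≡ 3 (mod 4) appears to even power.
All primes ≡ 3 (mod 4) appear to even power.
Search a = 0, 1, 2, … for 5850 - a² a perfect square: first hit at a = 15: 5850 - 225 = 5625 = 75².
5850 = 15² + 75² = 225 + 5625 ✓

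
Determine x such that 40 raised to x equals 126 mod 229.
128

Baby-step giant-step with step n = ⌈√229⌉ = 16.
Baby steps 40^j mod 229 (j:value) for j=0..15: 0:1, 1:40, 2:226, 3:109, 4:9, 5:131, 6:202, 7:65, 8:81, 9:34, 10:215, 11:127, 12:42, 13:77, 14:103, 15:227.
Giant-step multiplier: 40^(-16) ≡ 40^(228-16) = 40^212 ≡ 83 (mod 229).
Giant steps γ_i = 126·83^i mod 229: γ_0=126, γ_1=153, γ_2=104, γ_3=159, γ_4=144, γ_5=44, γ_6=217, γ_7=149, γ_8=1 (in table at j=0).
x = i·n + j = 8·16 + 0 = 128.
Check: 40^128 ≡ 126 (mod 229).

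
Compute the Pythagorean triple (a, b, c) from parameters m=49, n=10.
(2301, 980, 2501)

Euclid's formula: a = m² - n², b = 2mn, c = m² + n²
m = 49, n = 10
a = 49² - 10² = 2401 - 100 = 2301
b = 2 × 49 × 10 = 980
c = 49² + 10² = 2401 + 100 = 2501
Verification: 2301² + 980² = 5294601 + 960400 = 6255001 = 2501² ✓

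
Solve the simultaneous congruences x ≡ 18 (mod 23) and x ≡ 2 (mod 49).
639

Using Chinese Remainder Theorem:
M = 23 × 49 = 1127
M1 = 49, M2 = 23
y1 = 49^(-1) mod 23 = 8
y2 = 23^(-1) mod 49 = 32
x = (18×49×8 + 2×23×32) mod 1127 = 639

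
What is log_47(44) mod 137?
122

Baby-step giant-step with step n = ⌈√137⌉ = 12.
Baby steps 47^j mod 137 (j:value) for j=0..11: 0:1, 1:47, 2:17, 3:114, 4:15, 5:20, 6:118, 7:66, 8:88, 9:26, 10:126, 11:31.
Giant-step multiplier: 47^(-12) ≡ 47^(136-12) = 47^124 ≡ 63 (mod 137).
Giant steps γ_i = 44·63^i mod 137: γ_0=44, γ_1=32, γ_2=98, γ_3=9, γ_4=19, γ_5=101, γ_6=61, γ_7=7, γ_8=30, γ_9=109, γ_10=17 (in table at j=2).
x = i·n + j = 10·12 + 2 = 122.
Check: 47^122 ≡ 44 (mod 137).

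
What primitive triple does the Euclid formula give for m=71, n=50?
(2541, 7100, 7541)

Euclid's formula: a = m² - n², b = 2mn, c = m² + n²
m = 71, n = 50
a = 71² - 50² = 5041 - 2500 = 2541
b = 2 × 71 × 50 = 7100
c = 71² + 50² = 5041 + 2500 = 7541
Verification: 2541² + 7100² = 6456681 + 50410000 = 56866681 = 7541² ✓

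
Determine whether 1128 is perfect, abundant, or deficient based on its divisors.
abundant

Proper divisors of 1128: sum = 1 + 2 + 3 + 4 + 6 + 8 + 12 + 24 + 47 + 94 + 141 + 188 + 282 + 376 + 564 = 1752
Since 1752 > 1128, 1128 is abundant.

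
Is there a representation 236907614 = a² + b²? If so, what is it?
Not possible

Factorization: 236907614 = 2 × 17 × 191^3
By Fermat: n is sum of two squares iff every prime p ≡ 3 (mod 4) appears to even power.
Prime(s) ≡ 3 (mod 4) with odd exponent: [(191, 3)]
Therefore 236907614 cannot be expressed as a² + b².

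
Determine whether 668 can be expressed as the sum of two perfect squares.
Not possible

Factorization: 668 = 2^2 × 167
By Fermat: n is sum of two squares iff every prime p ≡ 3 (mod 4) appears to even power.
Prime(s) ≡ 3 (mod 4) with odd exponent: [(167, 1)]
Therefore 668 cannot be expressed as a² + b².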